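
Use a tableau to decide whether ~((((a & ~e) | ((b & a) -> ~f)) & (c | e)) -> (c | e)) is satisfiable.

Unsatisfiable

Initial set: {~((((a & ~e) | ((b & a) -> ~f)) & (c | e)) -> (c | e))}.
~((((a & ~e) | ((b & a) -> ~f)) & (c | e)) -> (c | e)): α-rule — add (((a & ~e) | ((b & a) -> ~f)) & (c | e)), ~(c | e).
(((a & ~e) | ((b & a) -> ~f)) & (c | e)): α-rule — add ((a & ~e) | ((b & a) -> ~f)), (c | e).
~(c | e): α-rule — add ~c, ~e.
((a & ~e) | ((b & a) -> ~f)): β-rule — branch into (a & ~e)  //  ((b & a) -> ~f).
  branch 1 (add (a & ~e)):
    (a & ~e): α-rule — add a, ~e.
    (c | e): β-rule — branch into c  //  e.
      branch 1.1 (add c):
        × closes — contains both c and ~c.
      branch 1.2 (add e):
        × closes — contains both e and ~e.
  branch 2 (add ((b & a) -> ~f)):
    (c | e): β-rule — branch into c  //  e.
      branch 2.1 (add c):
        × closes — contains both c and ~c.
      branch 2.2 (add e):
        × closes — contains both e and ~e.
All 4 branches close.
Every branch closed; the formula is unsatisfiable.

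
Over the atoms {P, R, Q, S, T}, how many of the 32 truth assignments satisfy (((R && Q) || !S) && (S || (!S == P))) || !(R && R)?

24

Initial set: {T ((((R && Q) || !S) && (S || (!S == P))) || !(R && R))}.
T ((((R && Q) || !S) && (S || (!S == P))) || !(R && R)): β-rule — branch into T (((R && Q) || !S) && (S || (!S == P)))  //  T !(R && R).
  branch 1 (add T (((R && Q) || !S) && (S || (!S == P)))):
    T (((R && Q) || !S) && (S || (!S == P))): α-rule — add T ((R && Q) || !S), T (S || (!S == P)).
    T ((R && Q) || !S): β-rule — branch into T (R && Q)  //  T !S.
      branch 1.1 (add T (R && Q)):
        T (R && Q): α-rule — add T R, T Q.
        T (S || (!S == P)): β-rule — branch into T S  //  T (!S == P).
          branch 1.1.1 (add T S):
            ○ open, literals {Q=T, R=T, S=T}.
          branch 1.1.2 (add T (!S == P)):
            T (!S == P): β-rule — branch into T !S, T P  //  F !S, F P.
              branch 1.1.2.1 (add T !S, T P):
                ○ open, literals {P=T, Q=T, R=T, S=F}.
              branch 1.1.2.2 (add F !S, F P):
                ○ open, literals {P=F, Q=T, R=T, S=T}.
      branch 1.2 (add T !S):
        T (S || (!S == P)): β-rule — branch into T S  //  T (!S == P).
          branch 1.2.1 (add T S):
            × closes — contains both S and !S.
          branch 1.2.2 (add T (!S == P)):
            T (!S == P): β-rule — branch into T !S, T P  //  F !S, F P.
              branch 1.2.2.1 (add T !S, T P):
                ○ open, literals {P=T, S=F}.
              branch 1.2.2.2 (add F !S, F P):
                × closes — contains both S and !S.
  branch 2 (add T !(R && R)):
    T !(R && R): β-rule — branch into F R  //  F R.
      branch 2.1 (add F R):
        ○ open, literals {R=F}.
      branch 2.2 (add F R):
        ○ open, literals {R=F}.
2 branches closed, 6 open.
Each open branch fixes some atoms; the unmentioned ones are free. Counting distinct full assignments: branch {Q=T, R=T, S=T} (P, T) contributes 4 new; branch {P=T, Q=T, R=T, S=F} (T) contributes 2 new; branch {P=F, Q=T, R=T, S=T} (T) contributes 0 new; branch {P=T, S=F} (R, Q, T) contributes 6 new; branch {R=F} (P, Q, S, T) contributes 12 new; branch {R=F} (P, Q, S, T) contributes 0 new. Total: 24.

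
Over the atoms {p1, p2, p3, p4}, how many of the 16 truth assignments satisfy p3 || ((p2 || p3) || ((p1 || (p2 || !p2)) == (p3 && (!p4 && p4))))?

Initial set: {T (p3 || ((p2 || p3) || ((p1 || (p2 || !p2)) == (p3 && (!p4 && p4)))))}.
T (p3 || ((p2 || p3) || ((p1 || (p2 || !p2)) == (p3 && (!p4 && p4))))): β-rule — branch into T p3  //  T ((p2 || p3) || ((p1 || (p2 || !p2)) == (p3 && (!p4 && p4)))).
  branch 1 (add T p3):
    ○ open, literals {p3=T}.
  branch 2 (add T ((p2 || p3) || ((p1 || (p2 || !p2)) == (p3 && (!p4 && p4))))):
    T ((p2 || p3) || ((p1 || (p2 || !p2)) == (p3 && (!p4 && p4)))): β-rule — branch into T (p2 || p3)  //  T ((p1 || (p2 || !p2)) == (p3 && (!p4 && p4))).
      branch 2.1 (add T (p2 || p3)):
        T (p2 || p3): β-rule — branch into T p2  //  T p3.
          branch 2.1.1 (add T p2):
            ○ open, literals {p2=T}.
          branch 2.1.2 (add T p3):
            ○ open, literals {p3=T}.
      branch 2.2 (add T ((p1 || (p2 || !p2)) == (p3 && (!p4 && p4)))):
        T ((p1 || (p2 || !p2)) == (p3 && (!p4 && p4))): β-rule — branch into T (p1 || (p2 || !p2)), T (p3 && (!p4 && p4))  //  F (p1 || (p2 || !p2)), F (p3 && (!p4 && p4)).
          branch 2.2.1 (add T (p1 || (p2 || !p2)), T (p3 && (!p4 && p4))):
            T (p3 && (!p4 && p4)): α-rule — add T p3, T (!p4 && p4).
            T (!p4 && p4): α-rule — add T !p4, T p4.
            × closes — contains both p4 and !p4.
          branch 2.2.2 (add F (p1 || (p2 || !p2)), F (p3 && (!p4 && p4))):
            F (p1 || (p2 || !p2)): α-rule — add F p1, F (p2 || !p2).
            F (p2 || !p2): α-rule — add F p2, F !p2.
            × closes — contains both p2 and !p2.
2 branches closed, 3 open.
Each open branch fixes some atoms; the unmentioned ones are free. Counting distinct full assignments: branch {p3=T} (p1, p2, p4) contributes 8 new; branch {p2=T} (p1, p3, p4) contributes 4 new; branch {p3=T} (p1, p2, p4) contributes 0 new. Total: 12.

12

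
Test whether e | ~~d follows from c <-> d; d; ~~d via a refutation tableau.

Initial set: {(c <-> d); d; ~~d; ~(e | ~~d)}.
~~d: drop double negation, giving d.
~(e | ~~d): α-rule — add ~e, ~~~d.
~~~d: drop double negation, giving ~d.
× closes — contains both d and ~d.
All 1 branch closes.
Every branch closed, so the premises entail the conclusion.

Yes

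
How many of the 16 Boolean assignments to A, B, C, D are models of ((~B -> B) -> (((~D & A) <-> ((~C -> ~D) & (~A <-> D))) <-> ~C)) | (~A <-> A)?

Initial set: {(((~B -> B) -> (((~D & A) <-> ((~C -> ~D) & (~A <-> D))) <-> ~C)) | (~A <-> A))}.
(((~B -> B) -> (((~D & A) <-> ((~C -> ~D) & (~A <-> D))) <-> ~C)) | (~A <-> A)): β-rule — branch into ((~B -> B) -> (((~D & A) <-> ((~C -> ~D) & (~A <-> D))) <-> ~C))  //  (~A <-> A).
  branch 1 (add ((~B -> B) -> (((~D & A) <-> ((~C -> ~D) & (~A <-> D))) <-> ~C))):
    ((~B -> B) -> (((~D & A) <-> ((~C -> ~D) & (~A <-> D))) <-> ~C)): β-rule — branch into ~(~B -> B)  //  (((~D & A) <-> ((~C -> ~D) & (~A <-> D))) <-> ~C).
      branch 1.1 (add ~(~B -> B)):
        ~(~B -> B): α-rule — add ~B, ~B.
        ○ open, literals {B=0}.
      branch 1.2 (add (((~D & A) <-> ((~C -> ~D) & (~A <-> D))) <-> ~C)):
        (((~D & A) <-> ((~C -> ~D) & (~A <-> D))) <-> ~C): β-rule — branch into ((~D & A) <-> ((~C -> ~D) & (~A <-> D))), ~C  //  ~((~D & A) <-> ((~C -> ~D) & (~A <-> D))), ~~C.
          branch 1.2.1 (add ((~D & A) <-> ((~C -> ~D) & (~A <-> D))), ~C):
            ((~D & A) <-> ((~C -> ~D) & (~A <-> D))): β-rule — branch into (~D & A), ((~C -> ~D) & (~A <-> D))  //  ~(~D & A), ~((~C -> ~D) & (~A <-> D)).
              branch 1.2.1.1 (add (~D & A), ((~C -> ~D) & (~A <-> D))):
                (~D & A): α-rule — add ~D, A.
                ((~C -> ~D) & (~A <-> D)): α-rule — add (~C -> ~D), (~A <-> D).
                (~C -> ~D): β-rule — branch into ~~C  //  ~D.
                  branch 1.2.1.1.1 (add ~~C):
                    × closes — contains both C and ~C.
                  branch 1.2.1.1.2 (add ~D):
                    (~A <-> D): β-rule — branch into ~A, D  //  ~~A, ~D.
                      branch 1.2.1.1.2.1 (add ~A, D):
                        × closes — contains both A and ~A.
                      branch 1.2.1.1.2.2 (add ~~A, ~D):
                        ○ open, literals {A=1, C=0, D=0}.
              branch 1.2.1.2 (add ~(~D & A), ~((~C -> ~D) & (~A <-> D))):
                ~(~D & A): β-rule — branch into ~~D  //  ~A.
                  branch 1.2.1.2.1 (add ~~D):
                    ~((~C -> ~D) & (~A <-> D)): β-rule — branch into ~(~C -> ~D)  //  ~(~A <-> D).
                      branch 1.2.1.2.1.1 (add ~(~C -> ~D)):
                        ~(~C -> ~D): α-rule — add ~C, ~~D.
                        ○ open, literals {C=0, D=1}.
                      branch 1.2.1.2.1.2 (add ~(~A <-> D)):
                        ~(~A <-> D): β-rule — branch into ~A, ~D  //  ~~A, D.
                          branch 1.2.1.2.1.2.1 (add ~A, ~D):
                            × closes — contains both D and ~D.
                          branch 1.2.1.2.1.2.2 (add ~~A, D):
                            ○ open, literals {A=1, C=0, D=1}.
                  branch 1.2.1.2.2 (add ~A):
                    ~((~C -> ~D) & (~A <-> D)): β-rule — branch into ~(~C -> ~D)  //  ~(~A <-> D).
                      branch 1.2.1.2.2.1 (add ~(~C -> ~D)):
                        ~(~C -> ~D): α-rule — add ~C, ~~D.
                        ○ open, literals {A=0, C=0, D=1}.
                      branch 1.2.1.2.2.2 (add ~(~A <-> D)):
                        ~(~A <-> D): β-rule — branch into ~A, ~D  //  ~~A, D.
                          branch 1.2.1.2.2.2.1 (add ~A, ~D):
                            ○ open, literals {A=0, C=0, D=0}.
                          branch 1.2.1.2.2.2.2 (add ~~A, D):
                            × closes — contains both A and ~A.
          branch 1.2.2 (add ~((~D & A) <-> ((~C -> ~D) & (~A <-> D))), ~~C):
            ~((~D & A) <-> ((~C -> ~D) & (~A <-> D))): β-rule — branch into (~D & A), ~((~C -> ~D) & (~A <-> D))  //  ~(~D & A), ((~C -> ~D) & (~A <-> D)).
              branch 1.2.2.1 (add (~D & A), ~((~C -> ~D) & (~A <-> D))):
                (~D & A): α-rule — add ~D, A.
                ~((~C -> ~D) & (~A <-> D)): β-rule — branch into ~(~C -> ~D)  //  ~(~A <-> D).
                  branch 1.2.2.1.1 (add ~(~C -> ~D)):
                    ~(~C -> ~D): α-rule — add ~C, ~~D.
                    × closes — contains both C and ~C.
                  branch 1.2.2.1.2 (add ~(~A <-> D)):
                    ~(~A <-> D): β-rule — branch into ~A, ~D  //  ~~A, D.
                      branch 1.2.2.1.2.1 (add ~A, ~D):
                        × closes — contains both A and ~A.
                      branch 1.2.2.1.2.2 (add ~~A, D):
                        × closes — contains both D and ~D.
              branch 1.2.2.2 (add ~(~D & A), ((~C -> ~D) & (~A <-> D))):
                ((~C -> ~D) & (~A <-> D)): α-rule — add (~C -> ~D), (~A <-> D).
                ~(~D & A): β-rule — branch into ~~D  //  ~A.
                  branch 1.2.2.2.1 (add ~~D):
                    (~C -> ~D): β-rule — branch into ~~C  //  ~D.
                      branch 1.2.2.2.1.1 (add ~~C):
                        (~A <-> D): β-rule — branch into ~A, D  //  ~~A, ~D.
                          branch 1.2.2.2.1.1.1 (add ~A, D):
                            ○ open, literals {A=0, C=1, D=1}.
                          branch 1.2.2.2.1.1.2 (add ~~A, ~D):
                            × closes — contains both D and ~D.
                      branch 1.2.2.2.1.2 (add ~D):
                        × closes — contains both D and ~D.
                  branch 1.2.2.2.2 (add ~A):
                    (~C -> ~D): β-rule — branch into ~~C  //  ~D.
                      branch 1.2.2.2.2.1 (add ~~C):
                        (~A <-> D): β-rule — branch into ~A, D  //  ~~A, ~D.
                          branch 1.2.2.2.2.1.1 (add ~A, D):
                            ○ open, literals {A=0, C=1, D=1}.
                          branch 1.2.2.2.2.1.2 (add ~~A, ~D):
                            × closes — contains both A and ~A.
                      branch 1.2.2.2.2.2 (add ~D):
                        (~A <-> D): β-rule — branch into ~A, D  //  ~~A, ~D.
                          branch 1.2.2.2.2.2.1 (add ~A, D):
                            × closes — contains both D and ~D.
                          branch 1.2.2.2.2.2.2 (add ~~A, ~D):
                            × closes — contains both A and ~A.
  branch 2 (add (~A <-> A)):
    (~A <-> A): β-rule — branch into ~A, A  //  ~~A, ~A.
      branch 2.1 (add ~A, A):
        × closes — contains both A and ~A.
      branch 2.2 (add ~~A, ~A):
        × closes — contains both A and ~A.
14 branches closed, 8 open.
Each open branch fixes some atoms; the unmentioned ones are free. Counting distinct full assignments: branch {B=0} (A, C, D) contributes 8 new; branch {A=1, C=0, D=0} (B) contributes 1 new; branch {C=0, D=1} (A, B) contributes 2 new; branch {A=1, C=0, D=1} (B) contributes 0 new; branch {A=0, C=0, D=1} (B) contributes 0 new; branch {A=0, C=0, D=0} (B) contributes 1 new; branch {A=0, C=1, D=1} (B) contributes 1 new; branch {A=0, C=1, D=1} (B) contributes 0 new. Total: 13.

13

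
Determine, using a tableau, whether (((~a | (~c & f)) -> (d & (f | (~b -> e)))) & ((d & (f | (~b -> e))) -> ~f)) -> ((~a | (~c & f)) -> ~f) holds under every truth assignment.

Assume the negation and expand:
Initial set: {~((((~a | (~c & f)) -> (d & (f | (~b -> e)))) & ((d & (f | (~b -> e))) -> ~f)) -> ((~a | (~c & f)) -> ~f))}.
~((((~a | (~c & f)) -> (d & (f | (~b -> e)))) & ((d & (f | (~b -> e))) -> ~f)) -> ((~a | (~c & f)) -> ~f)): α-rule — add (((~a | (~c & f)) -> (d & (f | (~b -> e)))) & ((d & (f | (~b -> e))) -> ~f)), ~((~a | (~c & f)) -> ~f).
(((~a | (~c & f)) -> (d & (f | (~b -> e)))) & ((d & (f | (~b -> e))) -> ~f)): α-rule — add ((~a | (~c & f)) -> (d & (f | (~b -> e)))), ((d & (f | (~b -> e))) -> ~f).
~((~a | (~c & f)) -> ~f): α-rule — add (~a | (~c & f)), ~~f.
((~a | (~c & f)) -> (d & (f | (~b -> e)))): β-rule — branch into ~(~a | (~c & f))  //  (d & (f | (~b -> e))).
  branch 1 (add ~(~a | (~c & f))):
    ~(~a | (~c & f)): α-rule — add ~~a, ~(~c & f).
    ((d & (f | (~b -> e))) -> ~f): β-rule — branch into ~(d & (f | (~b -> e)))  //  ~f.
      branch 1.1 (add ~(d & (f | (~b -> e)))):
        (~a | (~c & f)): β-rule — branch into ~a  //  (~c & f).
          branch 1.1.1 (add ~a):
            × closes — contains both a and ~a.
          branch 1.1.2 (add (~c & f)):
            (~c & f): α-rule — add ~c, f.
            ~(~c & f): β-rule — branch into ~~c  //  ~f.
              branch 1.1.2.1 (add ~~c):
                × closes — contains both c and ~c.
              branch 1.1.2.2 (add ~f):
                × closes — contains both f and ~f.
      branch 1.2 (add ~f):
        × closes — contains both f and ~f.
  branch 2 (add (d & (f | (~b -> e)))):
    (d & (f | (~b -> e))): α-rule — add d, (f | (~b -> e)).
    ((d & (f | (~b -> e))) -> ~f): β-rule — branch into ~(d & (f | (~b -> e)))  //  ~f.
      branch 2.1 (add ~(d & (f | (~b -> e)))):
        (~a | (~c & f)): β-rule — branch into ~a  //  (~c & f).
          branch 2.1.1 (add ~a):
            (f | (~b -> e)): β-rule — branch into f  //  (~b -> e).
              branch 2.1.1.1 (add f):
                ~(d & (f | (~b -> e))): β-rule — branch into ~d  //  ~(f | (~b -> e)).
                  branch 2.1.1.1.1 (add ~d):
                    × closes — contains both d and ~d.
                  branch 2.1.1.1.2 (add ~(f | (~b -> e))):
                    ~(f | (~b -> e)): α-rule — add ~f, ~(~b -> e).
                    × closes — contains both f and ~f.
              branch 2.1.1.2 (add (~b -> e)):
                ~(d & (f | (~b -> e))): β-rule — branch into ~d  //  ~(f | (~b -> e)).
                  branch 2.1.1.2.1 (add ~d):
                    × closes — contains both d and ~d.
                  branch 2.1.1.2.2 (add ~(f | (~b -> e))):
                    ~(f | (~b -> e)): α-rule — add ~f, ~(~b -> e).
                    × closes — contains both f and ~f.
          branch 2.1.2 (add (~c & f)):
            (~c & f): α-rule — add ~c, f.
            (f | (~b -> e)): β-rule — branch into f  //  (~b -> e).
              branch 2.1.2.1 (add f):
                ~(d & (f | (~b -> e))): β-rule — branch into ~d  //  ~(f | (~b -> e)).
                  branch 2.1.2.1.1 (add ~d):
                    × closes — contains both d and ~d.
                  branch 2.1.2.1.2 (add ~(f | (~b -> e))):
                    ~(f | (~b -> e)): α-rule — add ~f, ~(~b -> e).
                    × closes — contains both f and ~f.
              branch 2.1.2.2 (add (~b -> e)):
                ~(d & (f | (~b -> e))): β-rule — branch into ~d  //  ~(f | (~b -> e)).
                  branch 2.1.2.2.1 (add ~d):
                    × closes — contains both d and ~d.
                  branch 2.1.2.2.2 (add ~(f | (~b -> e))):
                    ~(f | (~b -> e)): α-rule — add ~f, ~(~b -> e).
                    × closes — contains both f and ~f.
      branch 2.2 (add ~f):
        × closes — contains both f and ~f.
All 13 branches close.
Every branch closed, so the negation is unsatisfiable and the formula is valid.

Valid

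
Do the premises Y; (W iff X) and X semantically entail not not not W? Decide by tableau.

Initial set: {Y; ((W iff X) and X); not not not not W}.
((W iff X) and X): α-rule — add (W iff X), X.
not not not not W: drop double negation, giving not not W.
(W iff X): β-rule — branch into W, X  //  not W, not X.
  branch 1 (add W, X):
    ○ open, literals {W=T, X=T, Y=T}.
  branch 2 (add not W, not X):
    × closes — contains both W and not W.
1 branch closed, 1 open.
An open branch gives a countermodel: W=T, X=T, Y=T (unmentioned atoms arbitrary); the premises hold there but the conclusion fails.

No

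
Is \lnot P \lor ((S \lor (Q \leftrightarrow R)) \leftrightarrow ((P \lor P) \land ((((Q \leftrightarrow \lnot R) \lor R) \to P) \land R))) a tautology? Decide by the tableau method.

Not valid

Assume the negation and expand:
Initial set: {\lnot (\lnot P \lor ((S \lor (Q \leftrightarrow R)) \leftrightarrow ((P \lor P) \land ((((Q \leftrightarrow \lnot R) \lor R) \to P) \land R))))}.
\lnot (\lnot P \lor ((S \lor (Q \leftrightarrow R)) \leftrightarrow ((P \lor P) \land ((((Q \leftrightarrow \lnot R) \lor R) \to P) \land R)))): α-rule — add \lnot \lnot P, \lnot ((S \lor (Q \leftrightarrow R)) \leftrightarrow ((P \lor P) \land ((((Q \leftrightarrow \lnot R) \lor R) \to P) \land R))).
\lnot ((S \lor (Q \leftrightarrow R)) \leftrightarrow ((P \lor P) \land ((((Q \leftrightarrow \lnot R) \lor R) \to P) \land R))): β-rule — branch into (S \lor (Q \leftrightarrow R)), \lnot ((P \lor P) \land ((((Q \leftrightarrow \lnot R) \lor R) \to P) \land R))  //  \lnot (S \lor (Q \leftrightarrow R)), ((P \lor P) \land ((((Q \leftrightarrow \lnot R) \lor R) \to P) \land R)).
  branch 1 (add (S \lor (Q \leftrightarrow R)), \lnot ((P \lor P) \land ((((Q \leftrightarrow \lnot R) \lor R) \to P) \land R))):
    (S \lor (Q \leftrightarrow R)): β-rule — branch into S  //  (Q \leftrightarrow R).
      branch 1.1 (add S):
        \lnot ((P \lor P) \land ((((Q \leftrightarrow \lnot R) \lor R) \to P) \land R)): β-rule — branch into \lnot (P \lor P)  //  \lnot ((((Q \leftrightarrow \lnot R) \lor R) \to P) \land R).
          branch 1.1.1 (add \lnot (P \lor P)):
            \lnot (P \lor P): α-rule — add \lnot P, \lnot P.
            × closes — contains both P and \lnot P.
          branch 1.1.2 (add \lnot ((((Q \leftrightarrow \lnot R) \lor R) \to P) \land R)):
            \lnot ((((Q \leftrightarrow \lnot R) \lor R) \to P) \land R): β-rule — branch into \lnot (((Q \leftrightarrow \lnot R) \lor R) \to P)  //  \lnot R.
              branch 1.1.2.1 (add \lnot (((Q \leftrightarrow \lnot R) \lor R) \to P)):
                \lnot (((Q \leftrightarrow \lnot R) \lor R) \to P): α-rule — add ((Q \leftrightarrow \lnot R) \lor R), \lnot P.
                × closes — contains both P and \lnot P.
              branch 1.1.2.2 (add \lnot R):
                ○ open, literals {P=true, R=false, S=true}.
      branch 1.2 (add (Q \leftrightarrow R)):
        \lnot ((P \lor P) \land ((((Q \leftrightarrow \lnot R) \lor R) \to P) \land R)): β-rule — branch into \lnot (P \lor P)  //  \lnot ((((Q \leftrightarrow \lnot R) \lor R) \to P) \land R).
          branch 1.2.1 (add \lnot (P \lor P)):
            \lnot (P \lor P): α-rule — add \lnot P, \lnot P.
            × closes — contains both P and \lnot P.
          branch 1.2.2 (add \lnot ((((Q \leftrightarrow \lnot R) \lor R) \to P) \land R)):
            (Q \leftrightarrow R): β-rule — branch into Q, R  //  \lnot Q, \lnot R.
              branch 1.2.2.1 (add Q, R):
                \lnot ((((Q \leftrightarrow \lnot R) \lor R) \to P) \land R): β-rule — branch into \lnot (((Q \leftrightarrow \lnot R) \lor R) \to P)  //  \lnot R.
                  branch 1.2.2.1.1 (add \lnot (((Q \leftrightarrow \lnot R) \lor R) \to P)):
                    \lnot (((Q \leftrightarrow \lnot R) \lor R) \to P): α-rule — add ((Q \leftrightarrow \lnot R) \lor R), \lnot P.
                    × closes — contains both P and \lnot P.
                  branch 1.2.2.1.2 (add \lnot R):
                    × closes — contains both R and \lnot R.
              branch 1.2.2.2 (add \lnot Q, \lnot R):
                \lnot ((((Q \leftrightarrow \lnot R) \lor R) \to P) \land R): β-rule — branch into \lnot (((Q \leftrightarrow \lnot R) \lor R) \to P)  //  \lnot R.
                  branch 1.2.2.2.1 (add \lnot (((Q \leftrightarrow \lnot R) \lor R) \to P)):
                    \lnot (((Q \leftrightarrow \lnot R) \lor R) \to P): α-rule — add ((Q \leftrightarrow \lnot R) \lor R), \lnot P.
                    × closes — contains both P and \lnot P.
                  branch 1.2.2.2.2 (add \lnot R):
                    ○ open, literals {P=true, Q=false, R=false}.
  branch 2 (add \lnot (S \lor (Q \leftrightarrow R)), ((P \lor P) \land ((((Q \leftrightarrow \lnot R) \lor R) \to P) \land R))):
    \lnot (S \lor (Q \leftrightarrow R)): α-rule — add \lnot S, \lnot (Q \leftrightarrow R).
    ((P \lor P) \land ((((Q \leftrightarrow \lnot R) \lor R) \to P) \land R)): α-rule — add (P \lor P), ((((Q \leftrightarrow \lnot R) \lor R) \to P) \land R).
    ((((Q \leftrightarrow \lnot R) \lor R) \to P) \land R): α-rule — add (((Q \leftrightarrow \lnot R) \lor R) \to P), R.
    \lnot (Q \leftrightarrow R): β-rule — branch into Q, \lnot R  //  \lnot Q, R.
      branch 2.1 (add Q, \lnot R):
        × closes — contains both R and \lnot R.
      branch 2.2 (add \lnot Q, R):
        (P \lor P): β-rule — branch into P  //  P.
          branch 2.2.1 (add P):
            (((Q \leftrightarrow \lnot R) \lor R) \to P): β-rule — branch into \lnot ((Q \leftrightarrow \lnot R) \lor R)  //  P.
              branch 2.2.1.1 (add \lnot ((Q \leftrightarrow \lnot R) \lor R)):
                \lnot ((Q \leftrightarrow \lnot R) \lor R): α-rule — add \lnot (Q \leftrightarrow \lnot R), \lnot R.
                × closes — contains both R and \lnot R.
              branch 2.2.1.2 (add P):
                ○ open, literals {P=true, Q=false, R=true, S=false}.
          branch 2.2.2 (add P):
            (((Q \leftrightarrow \lnot R) \lor R) \to P): β-rule — branch into \lnot ((Q \leftrightarrow \lnot R) \lor R)  //  P.
              branch 2.2.2.1 (add \lnot ((Q \leftrightarrow \lnot R) \lor R)):
                \lnot ((Q \leftrightarrow \lnot R) \lor R): α-rule — add \lnot (Q \leftrightarrow \lnot R), \lnot R.
                × closes — contains both R and \lnot R.
              branch 2.2.2.2 (add P):
                ○ open, literals {P=true, Q=false, R=true, S=false}.
9 branches closed, 4 open.
An open branch gives a countermodel: P=true, R=false, S=true (unmentioned atoms arbitrary); under it the original formula is false.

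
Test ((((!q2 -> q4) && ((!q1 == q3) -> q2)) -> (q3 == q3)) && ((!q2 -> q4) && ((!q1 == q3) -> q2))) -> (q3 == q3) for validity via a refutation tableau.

Valid

Assume the negation and expand:
Initial set: {!(((((!q2 -> q4) && ((!q1 == q3) -> q2)) -> (q3 == q3)) && ((!q2 -> q4) && ((!q1 == q3) -> q2))) -> (q3 == q3))}.
!(((((!q2 -> q4) && ((!q1 == q3) -> q2)) -> (q3 == q3)) && ((!q2 -> q4) && ((!q1 == q3) -> q2))) -> (q3 == q3)): α-rule — add ((((!q2 -> q4) && ((!q1 == q3) -> q2)) -> (q3 == q3)) && ((!q2 -> q4) && ((!q1 == q3) -> q2))), !(q3 == q3).
((((!q2 -> q4) && ((!q1 == q3) -> q2)) -> (q3 == q3)) && ((!q2 -> q4) && ((!q1 == q3) -> q2))): α-rule — add (((!q2 -> q4) && ((!q1 == q3) -> q2)) -> (q3 == q3)), ((!q2 -> q4) && ((!q1 == q3) -> q2)).
((!q2 -> q4) && ((!q1 == q3) -> q2)): α-rule — add (!q2 -> q4), ((!q1 == q3) -> q2).
!(q3 == q3): β-rule — branch into q3, !q3  //  !q3, q3.
  branch 1 (add q3, !q3):
    × closes — contains both q3 and !q3.
  branch 2 (add !q3, q3):
    × closes — contains both q3 and !q3.
All 2 branches close.
Every branch closed, so the negation is unsatisfiable and the formula is valid.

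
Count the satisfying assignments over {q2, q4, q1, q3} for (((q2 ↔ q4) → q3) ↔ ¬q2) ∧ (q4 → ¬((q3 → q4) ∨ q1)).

Initial set: {((((q2 ↔ q4) → q3) ↔ ¬q2) ∧ (q4 → ¬((q3 → q4) ∨ q1)))}.
((((q2 ↔ q4) → q3) ↔ ¬q2) ∧ (q4 → ¬((q3 → q4) ∨ q1))): α-rule — add (((q2 ↔ q4) → q3) ↔ ¬q2), (q4 → ¬((q3 → q4) ∨ q1)).
(((q2 ↔ q4) → q3) ↔ ¬q2): β-rule — branch into ((q2 ↔ q4) → q3), ¬q2  //  ¬((q2 ↔ q4) → q3), ¬¬q2.
  branch 1 (add ((q2 ↔ q4) → q3), ¬q2):
    (q4 → ¬((q3 → q4) ∨ q1)): β-rule — branch into ¬q4  //  ¬((q3 → q4) ∨ q1).
      branch 1.1 (add ¬q4):
        ((q2 ↔ q4) → q3): β-rule — branch into ¬(q2 ↔ q4)  //  q3.
          branch 1.1.1 (add ¬(q2 ↔ q4)):
            ¬(q2 ↔ q4): β-rule — branch into q2, ¬q4  //  ¬q2, q4.
              branch 1.1.1.1 (add q2, ¬q4):
                × closes — contains both q2 and ¬q2.
              branch 1.1.1.2 (add ¬q2, q4):
                × closes — contains both q4 and ¬q4.
          branch 1.1.2 (add q3):
            ○ open, literals {q2=F, q3=T, q4=F}.
      branch 1.2 (add ¬((q3 → q4) ∨ q1)):
        ¬((q3 → q4) ∨ q1): α-rule — add ¬(q3 → q4), ¬q1.
        ¬(q3 → q4): α-rule — add q3, ¬q4.
        ((q2 ↔ q4) → q3): β-rule — branch into ¬(q2 ↔ q4)  //  q3.
          branch 1.2.1 (add ¬(q2 ↔ q4)):
            ¬(q2 ↔ q4): β-rule — branch into q2, ¬q4  //  ¬q2, q4.
              branch 1.2.1.1 (add q2, ¬q4):
                × closes — contains both q2 and ¬q2.
              branch 1.2.1.2 (add ¬q2, q4):
                × closes — contains both q4 and ¬q4.
          branch 1.2.2 (add q3):
            ○ open, literals {q1=F, q2=F, q3=T, q4=F}.
  branch 2 (add ¬((q2 ↔ q4) → q3), ¬¬q2):
    ¬((q2 ↔ q4) → q3): α-rule — add (q2 ↔ q4), ¬q3.
    (q4 → ¬((q3 → q4) ∨ q1)): β-rule — branch into ¬q4  //  ¬((q3 → q4) ∨ q1).
      branch 2.1 (add ¬q4):
        (q2 ↔ q4): β-rule — branch into q2, q4  //  ¬q2, ¬q4.
          branch 2.1.1 (add q2, q4):
            × closes — contains both q4 and ¬q4.
          branch 2.1.2 (add ¬q2, ¬q4):
            × closes — contains both q2 and ¬q2.
      branch 2.2 (add ¬((q3 → q4) ∨ q1)):
        ¬((q3 → q4) ∨ q1): α-rule — add ¬(q3 → q4), ¬q1.
        ¬(q3 → q4): α-rule — add q3, ¬q4.
        × closes — contains both q3 and ¬q3.
7 branches closed, 2 open.
Each open branch fixes some atoms; the unmentioned ones are free. Counting distinct full assignments: branch {q2=F, q3=T, q4=F} (q1) contributes 2 new; branch {q1=F, q2=F, q3=T, q4=F} (none free) contributes 0 new. Total: 2.

2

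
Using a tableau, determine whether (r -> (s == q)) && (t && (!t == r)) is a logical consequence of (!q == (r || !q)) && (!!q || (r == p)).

Initial set: {((!q == (r || !q)) && (!!q || (r == p))); !((r -> (s == q)) && (t && (!t == r)))}.
((!q == (r || !q)) && (!!q || (r == p))): α-rule — add (!q == (r || !q)), (!!q || (r == p)).
!((r -> (s == q)) && (t && (!t == r))): β-rule — branch into !(r -> (s == q))  //  !(t && (!t == r)).
  branch 1 (add !(r -> (s == q))):
    !(r -> (s == q)): α-rule — add r, !(s == q).
    (!q == (r || !q)): β-rule — branch into !q, (r || !q)  //  !!q, !(r || !q).
      branch 1.1 (add !q, (r || !q)):
        (!!q || (r == p)): β-rule — branch into !!q  //  (r == p).
          branch 1.1.1 (add !!q):
            !!q: drop double negation, giving q.
            × closes — contains both q and !q.
          branch 1.1.2 (add (r == p)):
            !(s == q): β-rule — branch into s, !q  //  !s, q.
              branch 1.1.2.1 (add s, !q):
                (r || !q): β-rule — branch into r  //  !q.
                  branch 1.1.2.1.1 (add r):
                    (r == p): β-rule — branch into r, p  //  !r, !p.
                      branch 1.1.2.1.1.1 (add r, p):
                        ○ open, literals {p=true, q=false, r=true, s=true}.
                      branch 1.1.2.1.1.2 (add !r, !p):
                        × closes — contains both r and !r.
                  branch 1.1.2.1.2 (add !q):
                    (r == p): β-rule — branch into r, p  //  !r, !p.
                      branch 1.1.2.1.2.1 (add r, p):
                        ○ open, literals {p=true, q=false, r=true, s=true}.
                      branch 1.1.2.1.2.2 (add !r, !p):
                        × closes — contains both r and !r.
              branch 1.1.2.2 (add !s, q):
                × closes — contains both q and !q.
      branch 1.2 (add !!q, !(r || !q)):
        !(r || !q): α-rule — add !r, !!q.
        × closes — contains both r and !r.
  branch 2 (add !(t && (!t == r))):
    (!q == (r || !q)): β-rule — branch into !q, (r || !q)  //  !!q, !(r || !q).
      branch 2.1 (add !q, (r || !q)):
        (!!q || (r == p)): β-rule — branch into !!q  //  (r == p).
          branch 2.1.1 (add !!q):
            !!q: drop double negation, giving q.
            × closes — contains both q and !q.
          branch 2.1.2 (add (r == p)):
            !(t && (!t == r)): β-rule — branch into !t  //  !(!t == r).
              branch 2.1.2.1 (add !t):
                (r || !q): β-rule — branch into r  //  !q.
                  branch 2.1.2.1.1 (add r):
                    (r == p): β-rule — branch into r, p  //  !r, !p.
                      branch 2.1.2.1.1.1 (add r, p):
                        ○ open, literals {p=true, q=false, r=true, t=false}.
                      branch 2.1.2.1.1.2 (add !r, !p):
                        × closes — contains both r and !r.
                  branch 2.1.2.1.2 (add !q):
                    (r == p): β-rule — branch into r, p  //  !r, !p.
                      branch 2.1.2.1.2.1 (add r, p):
                        ○ open, literals {p=true, q=false, r=true, t=false}.
                      branch 2.1.2.1.2.2 (add !r, !p):
                        ○ open, literals {p=false, q=false, r=false, t=false}.
              branch 2.1.2.2 (add !(!t == r)):
                (r || !q): β-rule — branch into r  //  !q.
                  branch 2.1.2.2.1 (add r):
                    (r == p): β-rule — branch into r, p  //  !r, !p.
                      branch 2.1.2.2.1.1 (add r, p):
                        !(!t == r): β-rule — branch into !t, !r  //  !!t, r.
                          branch 2.1.2.2.1.1.1 (add !t, !r):
                            × closes — contains both r and !r.
                          branch 2.1.2.2.1.1.2 (add !!t, r):
                            ○ open, literals {p=true, q=false, r=true, t=true}.
                      branch 2.1.2.2.1.2 (add !r, !p):
                        × closes — contains both r and !r.
                  branch 2.1.2.2.2 (add !q):
                    (r == p): β-rule — branch into r, p  //  !r, !p.
                      branch 2.1.2.2.2.1 (add r, p):
                        !(!t == r): β-rule — branch into !t, !r  //  !!t, r.
                          branch 2.1.2.2.2.1.1 (add !t, !r):
                            × closes — contains both r and !r.
                          branch 2.1.2.2.2.1.2 (add !!t, r):
                            ○ open, literals {p=true, q=false, r=true, t=true}.
                      branch 2.1.2.2.2.2 (add !r, !p):
                        !(!t == r): β-rule — branch into !t, !r  //  !!t, r.
                          branch 2.1.2.2.2.2.1 (add !t, !r):
                            ○ open, literals {p=false, q=false, r=false, t=false}.
                          branch 2.1.2.2.2.2.2 (add !!t, r):
                            × closes — contains both r and !r.
      branch 2.2 (add !!q, !(r || !q)):
        !(r || !q): α-rule — add !r, !!q.
        (!!q || (r == p)): β-rule — branch into !!q  //  (r == p).
          branch 2.2.1 (add !!q):
            !!q: drop double negation, giving q.
            !(t && (!t == r)): β-rule — branch into !t  //  !(!t == r).
              branch 2.2.1.1 (add !t):
                ○ open, literals {q=true, r=false, t=false}.
              branch 2.2.1.2 (add !(!t == r)):
                !(!t == r): β-rule — branch into !t, !r  //  !!t, r.
                  branch 2.2.1.2.1 (add !t, !r):
                    ○ open, literals {q=true, r=false, t=false}.
                  branch 2.2.1.2.2 (add !!t, r):
                    × closes — contains both r and !r.
          branch 2.2.2 (add (r == p)):
            !(t && (!t == r)): β-rule — branch into !t  //  !(!t == r).
              branch 2.2.2.1 (add !t):
                (r == p): β-rule — branch into r, p  //  !r, !p.
                  branch 2.2.2.1.1 (add r, p):
                    × closes — contains both r and !r.
                  branch 2.2.2.1.2 (add !r, !p):
                    ○ open, literals {p=false, q=true, r=false, t=false}.
              branch 2.2.2.2 (add !(!t == r)):
                (r == p): β-rule — branch into r, p  //  !r, !p.
                  branch 2.2.2.2.1 (add r, p):
                    × closes — contains both r and !r.
                  branch 2.2.2.2.2 (add !r, !p):
                    !(!t == r): β-rule — branch into !t, !r  //  !!t, r.
                      branch 2.2.2.2.2.1 (add !t, !r):
                        ○ open, literals {p=false, q=true, r=false, t=false}.
                      branch 2.2.2.2.2.2 (add !!t, r):
                        × closes — contains both r and !r.
15 branches closed, 12 open.
An open branch gives a countermodel: p=true, q=false, r=true, s=true (unmentioned atoms arbitrary); the premises hold there but the conclusion fails.

No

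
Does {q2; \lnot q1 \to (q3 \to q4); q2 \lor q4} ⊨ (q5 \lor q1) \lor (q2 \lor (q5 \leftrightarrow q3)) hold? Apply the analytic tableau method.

Yes

Initial set: {q2; (\lnot q1 \to (q3 \to q4)); (q2 \lor q4); \lnot ((q5 \lor q1) \lor (q2 \lor (q5 \leftrightarrow q3)))}.
\lnot ((q5 \lor q1) \lor (q2 \lor (q5 \leftrightarrow q3))): α-rule — add \lnot (q5 \lor q1), \lnot (q2 \lor (q5 \leftrightarrow q3)).
\lnot (q5 \lor q1): α-rule — add \lnot q5, \lnot q1.
\lnot (q2 \lor (q5 \leftrightarrow q3)): α-rule — add \lnot q2, \lnot (q5 \leftrightarrow q3).
× closes — contains both q2 and \lnot q2.
All 1 branch closes.
Every branch closed, so the premises entail the conclusion.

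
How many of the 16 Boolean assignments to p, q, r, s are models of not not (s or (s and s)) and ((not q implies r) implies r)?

Initial set: {(not not (s or (s and s)) and ((not q implies r) implies r))}.
(not not (s or (s and s)) and ((not q implies r) implies r)): α-rule — add not not (s or (s and s)), ((not q implies r) implies r).
not not (s or (s and s)): drop double negation, giving (s or (s and s)).
((not q implies r) implies r): β-rule — branch into not (not q implies r)  //  r.
  branch 1 (add not (not q implies r)):
    not (not q implies r): α-rule — add not q, not r.
    (s or (s and s)): β-rule — branch into s  //  (s and s).
      branch 1.1 (add s):
        ○ open, literals {q=F, r=F, s=T}.
      branch 1.2 (add (s and s)):
        (s and s): α-rule — add s, s.
        ○ open, literals {q=F, r=F, s=T}.
  branch 2 (add r):
    (s or (s and s)): β-rule — branch into s  //  (s and s).
      branch 2.1 (add s):
        ○ open, literals {r=T, s=T}.
      branch 2.2 (add (s and s)):
        (s and s): α-rule — add s, s.
        ○ open, literals {r=T, s=T}.
0 branches closed, 4 open.
Each open branch fixes some atoms; the unmentioned ones are free. Counting distinct full assignments: branch {q=F, r=F, s=T} (p) contributes 2 new; branch {q=F, r=F, s=T} (p) contributes 0 new; branch {r=T, s=T} (p, q) contributes 4 new; branch {r=T, s=T} (p, q) contributes 0 new. Total: 6.

6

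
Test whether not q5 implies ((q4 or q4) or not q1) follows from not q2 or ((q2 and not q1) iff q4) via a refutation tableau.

Initial set: {(not q2 or ((q2 and not q1) iff q4)); not (not q5 implies ((q4 or q4) or not q1))}.
not (not q5 implies ((q4 or q4) or not q1)): α-rule — add not q5, not ((q4 or q4) or not q1).
not ((q4 or q4) or not q1): α-rule — add not (q4 or q4), not not q1.
not (q4 or q4): α-rule — add not q4, not q4.
(not q2 or ((q2 and not q1) iff q4)): β-rule — branch into not q2  //  ((q2 and not q1) iff q4).
  branch 1 (add not q2):
    ○ open, literals {q1=true, q2=false, q4=false, q5=false}.
  branch 2 (add ((q2 and not q1) iff q4)):
    ((q2 and not q1) iff q4): β-rule — branch into (q2 and not q1), q4  //  not (q2 and not q1), not q4.
      branch 2.1 (add (q2 and not q1), q4):
        × closes — contains both q4 and not q4.
      branch 2.2 (add not (q2 and not q1), not q4):
        not (q2 and not q1): β-rule — branch into not q2  //  not not q1.
          branch 2.2.1 (add not q2):
            ○ open, literals {q1=true, q2=false, q4=false, q5=false}.
          branch 2.2.2 (add not not q1):
            ○ open, literals {q1=true, q4=false, q5=false}.
1 branch closed, 3 open.
An open branch gives a countermodel: q1=true, q2=false, q4=false, q5=false (unmentioned atoms arbitrary); the premises hold there but the conclusion fails.

No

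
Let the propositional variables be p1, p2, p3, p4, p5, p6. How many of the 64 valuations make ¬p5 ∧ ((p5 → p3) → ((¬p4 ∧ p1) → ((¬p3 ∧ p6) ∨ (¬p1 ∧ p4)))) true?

Initial set: {T (¬p5 ∧ ((p5 → p3) → ((¬p4 ∧ p1) → ((¬p3 ∧ p6) ∨ (¬p1 ∧ p4)))))}.
T (¬p5 ∧ ((p5 → p3) → ((¬p4 ∧ p1) → ((¬p3 ∧ p6) ∨ (¬p1 ∧ p4))))): α-rule — add T ¬p5, T ((p5 → p3) → ((¬p4 ∧ p1) → ((¬p3 ∧ p6) ∨ (¬p1 ∧ p4)))).
T ((p5 → p3) → ((¬p4 ∧ p1) → ((¬p3 ∧ p6) ∨ (¬p1 ∧ p4)))): β-rule — branch into F (p5 → p3)  //  T ((¬p4 ∧ p1) → ((¬p3 ∧ p6) ∨ (¬p1 ∧ p4))).
  branch 1 (add F (p5 → p3)):
    F (p5 → p3): α-rule — add T p5, F p3.
    × closes — contains both p5 and ¬p5.
  branch 2 (add T ((¬p4 ∧ p1) → ((¬p3 ∧ p6) ∨ (¬p1 ∧ p4)))):
    T ((¬p4 ∧ p1) → ((¬p3 ∧ p6) ∨ (¬p1 ∧ p4))): β-rule — branch into F (¬p4 ∧ p1)  //  T ((¬p3 ∧ p6) ∨ (¬p1 ∧ p4)).
      branch 2.1 (add F (¬p4 ∧ p1)):
        F (¬p4 ∧ p1): β-rule — branch into F ¬p4  //  F p1.
          branch 2.1.1 (add F ¬p4):
            ○ open, literals {p4=T, p5=F}.
          branch 2.1.2 (add F p1):
            ○ open, literals {p1=F, p5=F}.
      branch 2.2 (add T ((¬p3 ∧ p6) ∨ (¬p1 ∧ p4))):
        T ((¬p3 ∧ p6) ∨ (¬p1 ∧ p4)): β-rule — branch into T (¬p3 ∧ p6)  //  T (¬p1 ∧ p4).
          branch 2.2.1 (add T (¬p3 ∧ p6)):
            T (¬p3 ∧ p6): α-rule — add T ¬p3, T p6.
            ○ open, literals {p3=F, p5=F, p6=T}.
          branch 2.2.2 (add T (¬p1 ∧ p4)):
            T (¬p1 ∧ p4): α-rule — add T ¬p1, T p4.
            ○ open, literals {p1=F, p4=T, p5=F}.
1 branch closed, 4 open.
Each open branch fixes some atoms; the unmentioned ones are free. Counting distinct full assignments: branch {p4=T, p5=F} (p1, p2, p3, p6) contributes 16 new; branch {p1=F, p5=F} (p2, p3, p4, p6) contributes 8 new; branch {p3=F, p5=F, p6=T} (p1, p2, p4) contributes 2 new; branch {p1=F, p4=T, p5=F} (p2, p3, p6) contributes 0 new. Total: 26.

26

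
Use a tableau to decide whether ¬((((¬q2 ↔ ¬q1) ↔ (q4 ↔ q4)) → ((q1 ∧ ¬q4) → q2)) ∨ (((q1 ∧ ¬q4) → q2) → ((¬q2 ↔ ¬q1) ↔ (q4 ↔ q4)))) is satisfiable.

Unsatisfiable

Initial set: {¬((((¬q2 ↔ ¬q1) ↔ (q4 ↔ q4)) → ((q1 ∧ ¬q4) → q2)) ∨ (((q1 ∧ ¬q4) → q2) → ((¬q2 ↔ ¬q1) ↔ (q4 ↔ q4))))}.
¬((((¬q2 ↔ ¬q1) ↔ (q4 ↔ q4)) → ((q1 ∧ ¬q4) → q2)) ∨ (((q1 ∧ ¬q4) → q2) → ((¬q2 ↔ ¬q1) ↔ (q4 ↔ q4)))): α-rule — add ¬(((¬q2 ↔ ¬q1) ↔ (q4 ↔ q4)) → ((q1 ∧ ¬q4) → q2)), ¬(((q1 ∧ ¬q4) → q2) → ((¬q2 ↔ ¬q1) ↔ (q4 ↔ q4))).
¬(((¬q2 ↔ ¬q1) ↔ (q4 ↔ q4)) → ((q1 ∧ ¬q4) → q2)): α-rule — add ((¬q2 ↔ ¬q1) ↔ (q4 ↔ q4)), ¬((q1 ∧ ¬q4) → q2).
¬(((q1 ∧ ¬q4) → q2) → ((¬q2 ↔ ¬q1) ↔ (q4 ↔ q4))): α-rule — add ((q1 ∧ ¬q4) → q2), ¬((¬q2 ↔ ¬q1) ↔ (q4 ↔ q4)).
¬((q1 ∧ ¬q4) → q2): α-rule — add (q1 ∧ ¬q4), ¬q2.
(q1 ∧ ¬q4): α-rule — add q1, ¬q4.
((¬q2 ↔ ¬q1) ↔ (q4 ↔ q4)): β-rule — branch into (¬q2 ↔ ¬q1), (q4 ↔ q4)  //  ¬(¬q2 ↔ ¬q1), ¬(q4 ↔ q4).
  branch 1 (add (¬q2 ↔ ¬q1), (q4 ↔ q4)):
    ((q1 ∧ ¬q4) → q2): β-rule — branch into ¬(q1 ∧ ¬q4)  //  q2.
      branch 1.1 (add ¬(q1 ∧ ¬q4)):
        ¬((¬q2 ↔ ¬q1) ↔ (q4 ↔ q4)): β-rule — branch into (¬q2 ↔ ¬q1), ¬(q4 ↔ q4)  //  ¬(¬q2 ↔ ¬q1), (q4 ↔ q4).
          branch 1.1.1 (add (¬q2 ↔ ¬q1), ¬(q4 ↔ q4)):
            (¬q2 ↔ ¬q1): β-rule — branch into ¬q2, ¬q1  //  ¬¬q2, ¬¬q1.
              branch 1.1.1.1 (add ¬q2, ¬q1):
                × closes — contains both q1 and ¬q1.
              branch 1.1.1.2 (add ¬¬q2, ¬¬q1):
                × closes — contains both q2 and ¬q2.
          branch 1.1.2 (add ¬(¬q2 ↔ ¬q1), (q4 ↔ q4)):
            (¬q2 ↔ ¬q1): β-rule — branch into ¬q2, ¬q1  //  ¬¬q2, ¬¬q1.
              branch 1.1.2.1 (add ¬q2, ¬q1):
                × closes — contains both q1 and ¬q1.
              branch 1.1.2.2 (add ¬¬q2, ¬¬q1):
                × closes — contains both q2 and ¬q2.
      branch 1.2 (add q2):
        × closes — contains both q2 and ¬q2.
  branch 2 (add ¬(¬q2 ↔ ¬q1), ¬(q4 ↔ q4)):
    ((q1 ∧ ¬q4) → q2): β-rule — branch into ¬(q1 ∧ ¬q4)  //  q2.
      branch 2.1 (add ¬(q1 ∧ ¬q4)):
        ¬((¬q2 ↔ ¬q1) ↔ (q4 ↔ q4)): β-rule — branch into (¬q2 ↔ ¬q1), ¬(q4 ↔ q4)  //  ¬(¬q2 ↔ ¬q1), (q4 ↔ q4).
          branch 2.1.1 (add (¬q2 ↔ ¬q1), ¬(q4 ↔ q4)):
            ¬(¬q2 ↔ ¬q1): β-rule — branch into ¬q2, ¬¬q1  //  ¬¬q2, ¬q1.
              branch 2.1.1.1 (add ¬q2, ¬¬q1):
                ¬(q4 ↔ q4): β-rule — branch into q4, ¬q4  //  ¬q4, q4.
                  branch 2.1.1.1.1 (add q4, ¬q4):
                    × closes — contains both q4 and ¬q4.
                  branch 2.1.1.1.2 (add ¬q4, q4):
                    × closes — contains both q4 and ¬q4.
              branch 2.1.1.2 (add ¬¬q2, ¬q1):
                × closes — contains both q2 and ¬q2.
          branch 2.1.2 (add ¬(¬q2 ↔ ¬q1), (q4 ↔ q4)):
            ¬(¬q2 ↔ ¬q1): β-rule — branch into ¬q2, ¬¬q1  //  ¬¬q2, ¬q1.
              branch 2.1.2.1 (add ¬q2, ¬¬q1):
                ¬(q4 ↔ q4): β-rule — branch into q4, ¬q4  //  ¬q4, q4.
                  branch 2.1.2.1.1 (add q4, ¬q4):
                    × closes — contains both q4 and ¬q4.
                  branch 2.1.2.1.2 (add ¬q4, q4):
                    × closes — contains both q4 and ¬q4.
              branch 2.1.2.2 (add ¬¬q2, ¬q1):
                × closes — contains both q2 and ¬q2.
      branch 2.2 (add q2):
        × closes — contains both q2 and ¬q2.
All 12 branches close.
Every branch closed; the formula is unsatisfiable.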